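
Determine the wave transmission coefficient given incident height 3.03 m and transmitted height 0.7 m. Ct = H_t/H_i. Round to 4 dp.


Ct = H_t / H_i
Ct = 0.7 / 3.03
Ct = 0.2310

0.2310


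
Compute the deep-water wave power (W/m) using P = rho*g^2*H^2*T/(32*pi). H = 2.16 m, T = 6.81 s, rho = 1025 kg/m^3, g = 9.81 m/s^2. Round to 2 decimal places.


P = rho * g^2 * H^2 * T / (32 * pi)
P = 1025 * 9.81^2 * 2.16^2 * 6.81 / (32 * pi)
P = 1025 * 96.2361 * 4.6656 * 6.81 / 100.53096
P = 31175.73 W/m

31175.73


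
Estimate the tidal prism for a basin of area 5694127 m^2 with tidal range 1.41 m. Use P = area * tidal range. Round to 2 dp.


Tidal prism = Area * Tidal range
P = 5694127 * 1.41
P = 8028719.07 m^3

8028719.07


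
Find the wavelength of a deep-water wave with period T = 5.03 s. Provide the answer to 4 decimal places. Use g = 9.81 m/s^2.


L0 = g * T^2 / (2 * pi)
L0 = 9.81 * 5.03^2 / (2 * pi)
L0 = 9.81 * 25.3009 / 6.28319
L0 = 248.2018 / 6.28319
L0 = 39.5025 m

39.5025


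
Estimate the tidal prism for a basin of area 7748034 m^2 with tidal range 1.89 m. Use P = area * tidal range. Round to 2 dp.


Tidal prism = Area * Tidal range
P = 7748034 * 1.89
P = 14643784.26 m^3

14643784.26


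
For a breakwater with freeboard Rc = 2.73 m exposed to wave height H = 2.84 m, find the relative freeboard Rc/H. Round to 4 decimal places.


Relative freeboard = Rc / H
= 2.73 / 2.84
= 0.9613

0.9613


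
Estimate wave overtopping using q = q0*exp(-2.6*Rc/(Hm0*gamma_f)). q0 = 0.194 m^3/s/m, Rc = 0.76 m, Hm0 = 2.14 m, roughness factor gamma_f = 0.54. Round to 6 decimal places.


q = q0 * exp(-2.6 * Rc / (Hm0 * gamma_f))
Exponent = -2.6 * 0.76 / (2.14 * 0.54)
= -2.6 * 0.76 / 1.1556
= -1.709934
exp(-1.709934) = 0.180878
q = 0.194 * 0.180878
q = 0.035090 m^3/s/m

0.035090


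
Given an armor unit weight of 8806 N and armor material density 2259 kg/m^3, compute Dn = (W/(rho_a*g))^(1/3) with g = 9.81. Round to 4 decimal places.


V = W / (rho_a * g)
V = 8806 / (2259 * 9.81)
V = 8806 / 22160.79
V = 0.397369 m^3
Dn = V^(1/3) = 0.397369^(1/3)
Dn = 0.7352 m

0.7352


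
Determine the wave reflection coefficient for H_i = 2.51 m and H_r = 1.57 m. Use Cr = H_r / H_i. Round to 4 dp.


Cr = H_r / H_i
Cr = 1.57 / 2.51
Cr = 0.6255

0.6255


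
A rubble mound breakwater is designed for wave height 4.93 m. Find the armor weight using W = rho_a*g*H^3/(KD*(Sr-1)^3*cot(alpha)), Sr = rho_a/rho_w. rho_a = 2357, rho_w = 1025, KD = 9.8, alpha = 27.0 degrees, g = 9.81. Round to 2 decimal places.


Sr = rho_a / rho_w = 2357 / 1025 = 2.299512
(Sr - 1) = 1.299512
(Sr - 1)^3 = 2.194528
cot(27.0) = 1 / tan(27.0) = 1 / 0.509525 = 1.962611
Numerator = 2357 * 9.81 * 4.93^3 = 2770571.4061
Denominator = 9.8 * 2.194528 * 1.962611 = 42.208632
W = 2770571.4061 / 42.208632
W = 65639.92 N

65639.92


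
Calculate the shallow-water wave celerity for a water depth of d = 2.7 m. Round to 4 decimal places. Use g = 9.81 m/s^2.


Using the shallow-water approximation:
C = sqrt(g * d) = sqrt(9.81 * 2.7)
C = sqrt(26.4870)
C = 5.1466 m/s

5.1466


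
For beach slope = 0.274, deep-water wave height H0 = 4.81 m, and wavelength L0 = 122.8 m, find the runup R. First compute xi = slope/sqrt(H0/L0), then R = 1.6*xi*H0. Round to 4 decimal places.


xi = slope / sqrt(H0/L0)
H0/L0 = 4.81/122.8 = 0.039169
sqrt(0.039169) = 0.197913
xi = 0.274 / 0.197913 = 1.384450
R = 1.6 * xi * H0 = 1.6 * 1.384450 * 4.81
R = 10.6547 m

10.6547


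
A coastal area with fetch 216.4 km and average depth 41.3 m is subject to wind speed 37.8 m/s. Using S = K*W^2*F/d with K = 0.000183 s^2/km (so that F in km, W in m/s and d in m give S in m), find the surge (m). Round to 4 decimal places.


S = K * W^2 * F / d
W^2 = 37.8^2 = 1428.84
S = 0.000183 * 1428.84 * 216.4 / 41.3
Numerator = 0.000183 * 1428.84 * 216.4 = 56.583779
S = 56.583779 / 41.3 = 1.3701 m

1.3701


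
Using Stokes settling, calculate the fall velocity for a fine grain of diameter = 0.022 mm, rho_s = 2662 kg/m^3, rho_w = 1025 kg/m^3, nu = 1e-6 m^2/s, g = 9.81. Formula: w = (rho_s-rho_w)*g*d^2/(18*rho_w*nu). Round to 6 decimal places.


w = (rho_s - rho_w) * g * d^2 / (18 * rho_w * nu)
d = 0.022 mm = 0.000022 m
rho_s - rho_w = 2662 - 1025 = 1637
Numerator = 1637 * 9.81 * (0.000022)^2 = 0.000007772541
Denominator = 18 * 1025 * 1e-6 = 0.018450
w = 0.000421 m/s

0.000421


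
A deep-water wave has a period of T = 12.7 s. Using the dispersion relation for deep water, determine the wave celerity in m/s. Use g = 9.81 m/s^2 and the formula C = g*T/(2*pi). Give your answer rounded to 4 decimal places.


We use the deep-water celerity formula:
C = g * T / (2 * pi)
C = 9.81 * 12.7 / (2 * 3.14159...)
C = 124.587000 / 6.283185
C = 19.8286 m/s

19.8286


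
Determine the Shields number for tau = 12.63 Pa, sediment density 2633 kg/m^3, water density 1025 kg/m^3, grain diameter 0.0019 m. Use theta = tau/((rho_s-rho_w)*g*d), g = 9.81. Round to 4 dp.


theta = tau / ((rho_s - rho_w) * g * d)
rho_s - rho_w = 2633 - 1025 = 1608
Denominator = 1608 * 9.81 * 0.0019 = 29.971512
theta = 12.63 / 29.971512
theta = 0.4214

0.4214


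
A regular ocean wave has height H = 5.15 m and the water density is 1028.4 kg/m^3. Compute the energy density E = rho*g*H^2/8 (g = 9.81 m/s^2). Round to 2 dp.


E = (1/8) * rho * g * H^2
E = (1/8) * 1028.4 * 9.81 * 5.15^2
E = 0.125 * 1028.4 * 9.81 * 26.5225
E = 33446.87 J/m^2

33446.87


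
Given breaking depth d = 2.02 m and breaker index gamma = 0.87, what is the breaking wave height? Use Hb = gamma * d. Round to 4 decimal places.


Hb = gamma * d
Hb = 0.87 * 2.02
Hb = 1.7574 m

1.7574


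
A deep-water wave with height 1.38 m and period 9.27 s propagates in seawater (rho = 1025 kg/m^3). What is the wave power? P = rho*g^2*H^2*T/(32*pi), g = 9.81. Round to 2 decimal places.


P = rho * g^2 * H^2 * T / (32 * pi)
P = 1025 * 9.81^2 * 1.38^2 * 9.27 / (32 * pi)
P = 1025 * 96.2361 * 1.9044 * 9.27 / 100.53096
P = 17322.08 W/m

17322.08


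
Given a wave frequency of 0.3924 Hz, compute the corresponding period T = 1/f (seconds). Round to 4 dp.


T = 1 / f
T = 1 / 0.3924
T = 2.5484 s

2.5484


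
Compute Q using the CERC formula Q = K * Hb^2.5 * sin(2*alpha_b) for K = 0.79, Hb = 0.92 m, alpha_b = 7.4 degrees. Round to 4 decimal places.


Q = K * Hb^2.5 * sin(2 * alpha_b)
Hb^2.5 = 0.92^2.5 = 0.811838
sin(2 * 7.4) = sin(14.8) = 0.255446
Q = 0.79 * 0.811838 * 0.255446
Q = 0.1638 m^3/s

0.1638


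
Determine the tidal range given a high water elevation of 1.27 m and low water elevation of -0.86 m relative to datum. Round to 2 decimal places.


Tidal range = High water - Low water
Tidal range = 1.27 - (-0.86)
Tidal range = 2.13 m

2.13


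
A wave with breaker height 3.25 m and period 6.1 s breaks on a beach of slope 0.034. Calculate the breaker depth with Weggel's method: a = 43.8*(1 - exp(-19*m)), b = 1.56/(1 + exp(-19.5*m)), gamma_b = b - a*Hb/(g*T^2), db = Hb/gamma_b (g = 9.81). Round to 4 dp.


a = 43.8 * (1 - exp(-19 * m))
exp(-19 * 0.034) = exp(-0.6460) = 0.524138
a = 43.8 * (1 - 0.524138) = 20.842749
b = 1.56 / (1 + exp(-19.5 * m))
exp(-19.5 * 0.034) = exp(-0.6630) = 0.515303
b = 1.56 / (1 + 0.515303) = 1.029497
Hb / (g * T^2) = 3.25 / (9.81 * 6.1^2) = 3.25 / 365.0301 = 0.00890338
gamma_b = b - a * Hb/(g*T^2) = 1.029497 - 20.842749 * 0.00890338 = 0.843926
db = Hb / gamma_b = 3.25 / 0.843926
db = 3.8510 m

3.8510


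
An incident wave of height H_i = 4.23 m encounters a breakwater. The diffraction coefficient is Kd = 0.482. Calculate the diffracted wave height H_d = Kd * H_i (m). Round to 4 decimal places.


H_d = Kd * H_i
H_d = 0.482 * 4.23
H_d = 2.0389 m

2.0389


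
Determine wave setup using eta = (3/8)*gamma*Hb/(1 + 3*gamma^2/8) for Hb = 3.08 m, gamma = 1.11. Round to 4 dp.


eta = (3/8) * gamma * Hb / (1 + 3*gamma^2/8)
Numerator = (3/8) * 1.11 * 3.08 = 1.282050
Denominator = 1 + 3*1.11^2/8 = 1 + 0.462038 = 1.462038
eta = 1.282050 / 1.462038
eta = 0.8769 m

0.8769


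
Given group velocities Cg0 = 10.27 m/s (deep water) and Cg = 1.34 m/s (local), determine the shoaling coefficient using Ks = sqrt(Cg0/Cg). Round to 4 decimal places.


Ks = sqrt(Cg0 / Cg)
Ks = sqrt(10.27 / 1.34)
Ks = sqrt(7.6642)
Ks = 2.7684

2.7684


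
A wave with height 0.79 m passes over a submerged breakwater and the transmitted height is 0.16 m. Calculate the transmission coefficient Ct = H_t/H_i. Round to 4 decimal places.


Ct = H_t / H_i
Ct = 0.16 / 0.79
Ct = 0.2025

0.2025


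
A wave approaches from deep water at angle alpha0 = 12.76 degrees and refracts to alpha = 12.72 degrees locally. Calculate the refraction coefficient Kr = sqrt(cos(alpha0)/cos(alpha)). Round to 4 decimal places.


Kr = sqrt(cos(alpha0) / cos(alpha))
cos(12.76) = 0.975304
cos(12.72) = 0.975458
Kr = sqrt(0.975304 / 0.975458)
Kr = sqrt(0.999842)
Kr = 0.9999

0.9999


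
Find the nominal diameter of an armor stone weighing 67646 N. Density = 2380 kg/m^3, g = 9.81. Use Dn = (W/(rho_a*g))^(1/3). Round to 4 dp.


V = W / (rho_a * g)
V = 67646 / (2380 * 9.81)
V = 67646 / 23347.80
V = 2.897318 m^3
Dn = V^(1/3) = 2.897318^(1/3)
Dn = 1.4256 m

1.4256


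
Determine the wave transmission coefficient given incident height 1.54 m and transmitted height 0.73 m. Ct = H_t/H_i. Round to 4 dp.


Ct = H_t / H_i
Ct = 0.73 / 1.54
Ct = 0.4740

0.4740


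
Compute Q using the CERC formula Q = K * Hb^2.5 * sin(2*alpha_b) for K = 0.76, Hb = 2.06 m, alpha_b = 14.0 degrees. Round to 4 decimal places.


Q = K * Hb^2.5 * sin(2 * alpha_b)
Hb^2.5 = 2.06^2.5 = 6.090712
sin(2 * 14.0) = sin(28.0) = 0.469472
Q = 0.76 * 6.090712 * 0.469472
Q = 2.1732 m^3/s

2.1732


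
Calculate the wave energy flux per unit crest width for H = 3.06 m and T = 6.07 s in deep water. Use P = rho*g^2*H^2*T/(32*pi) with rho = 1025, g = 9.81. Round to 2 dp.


P = rho * g^2 * H^2 * T / (32 * pi)
P = 1025 * 9.81^2 * 3.06^2 * 6.07 / (32 * pi)
P = 1025 * 96.2361 * 9.3636 * 6.07 / 100.53096
P = 55769.09 W/m

55769.09


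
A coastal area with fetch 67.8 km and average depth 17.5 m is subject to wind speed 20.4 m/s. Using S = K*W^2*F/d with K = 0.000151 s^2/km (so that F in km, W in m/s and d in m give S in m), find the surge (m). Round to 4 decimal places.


S = K * W^2 * F / d
W^2 = 20.4^2 = 416.16
S = 0.000151 * 416.16 * 67.8 / 17.5
Numerator = 0.000151 * 416.16 * 67.8 = 4.260563
S = 4.260563 / 17.5 = 0.2435 m

0.2435


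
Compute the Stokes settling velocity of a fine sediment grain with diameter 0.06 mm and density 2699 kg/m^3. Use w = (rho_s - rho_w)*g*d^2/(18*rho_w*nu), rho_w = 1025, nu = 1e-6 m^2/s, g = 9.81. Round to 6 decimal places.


w = (rho_s - rho_w) * g * d^2 / (18 * rho_w * nu)
d = 0.06 mm = 0.000060 m
rho_s - rho_w = 2699 - 1025 = 1674
Numerator = 1674 * 9.81 * (0.000060)^2 = 0.000059118984
Denominator = 18 * 1025 * 1e-6 = 0.018450
w = 0.003204 m/s

0.003204


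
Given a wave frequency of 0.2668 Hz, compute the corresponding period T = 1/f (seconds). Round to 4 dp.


T = 1 / f
T = 1 / 0.2668
T = 3.7481 s

3.7481


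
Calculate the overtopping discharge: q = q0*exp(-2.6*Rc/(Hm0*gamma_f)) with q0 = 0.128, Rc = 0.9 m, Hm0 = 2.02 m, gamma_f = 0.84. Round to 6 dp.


q = q0 * exp(-2.6 * Rc / (Hm0 * gamma_f))
Exponent = -2.6 * 0.9 / (2.02 * 0.84)
= -2.6 * 0.9 / 1.6968
= -1.379066
exp(-1.379066) = 0.251814
q = 0.128 * 0.251814
q = 0.032232 m^3/s/m

0.032232


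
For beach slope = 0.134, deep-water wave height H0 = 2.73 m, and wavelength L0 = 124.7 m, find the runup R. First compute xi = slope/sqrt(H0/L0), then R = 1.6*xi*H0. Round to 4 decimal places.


xi = slope / sqrt(H0/L0)
H0/L0 = 2.73/124.7 = 0.021893
sqrt(0.021893) = 0.147961
xi = 0.134 / 0.147961 = 0.905642
R = 1.6 * xi * H0 = 1.6 * 0.905642 * 2.73
R = 3.9558 m

3.9558


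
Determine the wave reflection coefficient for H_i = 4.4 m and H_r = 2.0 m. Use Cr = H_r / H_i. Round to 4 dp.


Cr = H_r / H_i
Cr = 2.0 / 4.4
Cr = 0.4545

0.4545


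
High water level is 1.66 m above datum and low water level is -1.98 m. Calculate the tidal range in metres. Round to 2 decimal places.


Tidal range = High water - Low water
Tidal range = 1.66 - (-1.98)
Tidal range = 3.64 m

3.64


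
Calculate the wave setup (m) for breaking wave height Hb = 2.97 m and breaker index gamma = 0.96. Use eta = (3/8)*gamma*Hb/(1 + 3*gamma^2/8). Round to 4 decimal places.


eta = (3/8) * gamma * Hb / (1 + 3*gamma^2/8)
Numerator = (3/8) * 0.96 * 2.97 = 1.069200
Denominator = 1 + 3*0.96^2/8 = 1 + 0.345600 = 1.345600
eta = 1.069200 / 1.345600
eta = 0.7946 m

0.7946


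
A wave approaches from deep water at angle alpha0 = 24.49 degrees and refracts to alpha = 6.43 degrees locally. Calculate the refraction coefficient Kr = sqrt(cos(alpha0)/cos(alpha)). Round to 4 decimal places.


Kr = sqrt(cos(alpha0) / cos(alpha))
cos(24.49) = 0.910034
cos(6.43) = 0.993709
Kr = sqrt(0.910034 / 0.993709)
Kr = sqrt(0.915795)
Kr = 0.9570

0.9570


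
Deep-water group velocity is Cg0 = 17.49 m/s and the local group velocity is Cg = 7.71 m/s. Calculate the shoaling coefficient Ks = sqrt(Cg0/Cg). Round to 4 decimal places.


Ks = sqrt(Cg0 / Cg)
Ks = sqrt(17.49 / 7.71)
Ks = sqrt(2.2685)
Ks = 1.5061

1.5061


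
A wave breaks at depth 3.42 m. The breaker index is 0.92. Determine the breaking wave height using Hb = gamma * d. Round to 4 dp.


Hb = gamma * d
Hb = 0.92 * 3.42
Hb = 3.1464 m

3.1464


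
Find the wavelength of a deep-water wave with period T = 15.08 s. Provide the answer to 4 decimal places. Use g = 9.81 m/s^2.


L0 = g * T^2 / (2 * pi)
L0 = 9.81 * 15.08^2 / (2 * pi)
L0 = 9.81 * 227.4064 / 6.28319
L0 = 2230.8568 / 6.28319
L0 = 355.0519 m

355.0519


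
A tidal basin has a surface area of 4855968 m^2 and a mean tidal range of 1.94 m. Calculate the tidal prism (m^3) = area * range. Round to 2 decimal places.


Tidal prism = Area * Tidal range
P = 4855968 * 1.94
P = 9420577.92 m^3

9420577.92


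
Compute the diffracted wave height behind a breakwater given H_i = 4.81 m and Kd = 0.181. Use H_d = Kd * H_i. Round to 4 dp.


H_d = Kd * H_i
H_d = 0.181 * 4.81
H_d = 0.8706 m

0.8706


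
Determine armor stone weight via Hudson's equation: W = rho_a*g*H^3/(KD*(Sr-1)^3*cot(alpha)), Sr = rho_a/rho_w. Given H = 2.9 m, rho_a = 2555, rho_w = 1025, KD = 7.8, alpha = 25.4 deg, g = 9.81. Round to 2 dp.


Sr = rho_a / rho_w = 2555 / 1025 = 2.492683
(Sr - 1) = 1.492683
(Sr - 1)^3 = 3.325850
cot(25.4) = 1 / tan(25.4) = 1 / 0.474835 = 2.105995
Numerator = 2555 * 9.81 * 2.9^3 = 611299.3100
Denominator = 7.8 * 3.325850 * 2.105995 = 54.632951
W = 611299.3100 / 54.632951
W = 11189.21 N

11189.21


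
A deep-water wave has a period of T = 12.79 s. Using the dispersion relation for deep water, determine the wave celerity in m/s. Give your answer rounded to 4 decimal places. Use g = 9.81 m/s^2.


We use the deep-water celerity formula:
C = g * T / (2 * pi)
C = 9.81 * 12.79 / (2 * 3.14159...)
C = 125.469900 / 6.283185
C = 19.9692 m/s

19.9692


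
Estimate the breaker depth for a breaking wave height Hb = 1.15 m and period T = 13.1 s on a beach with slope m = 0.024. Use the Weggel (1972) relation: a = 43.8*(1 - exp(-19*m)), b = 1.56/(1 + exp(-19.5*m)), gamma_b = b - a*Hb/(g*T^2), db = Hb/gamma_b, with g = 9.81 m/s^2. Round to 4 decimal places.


a = 43.8 * (1 - exp(-19 * m))
exp(-19 * 0.024) = exp(-0.4560) = 0.633814
a = 43.8 * (1 - 0.633814) = 16.038954
b = 1.56 / (1 + exp(-19.5 * m))
exp(-19.5 * 0.024) = exp(-0.4680) = 0.626254
b = 1.56 / (1 + 0.626254) = 0.959260
Hb / (g * T^2) = 1.15 / (9.81 * 13.1^2) = 1.15 / 1683.4941 = 0.00068310
gamma_b = b - a * Hb/(g*T^2) = 0.959260 - 16.038954 * 0.00068310 = 0.948304
db = Hb / gamma_b = 1.15 / 0.948304
db = 1.2127 m

1.2127


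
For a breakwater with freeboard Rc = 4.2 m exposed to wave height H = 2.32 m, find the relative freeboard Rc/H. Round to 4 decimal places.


Relative freeboard = Rc / H
= 4.2 / 2.32
= 1.8103

1.8103


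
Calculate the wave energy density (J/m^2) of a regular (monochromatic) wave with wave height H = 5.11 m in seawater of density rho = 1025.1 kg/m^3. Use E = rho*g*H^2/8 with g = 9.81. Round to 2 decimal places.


E = (1/8) * rho * g * H^2
E = (1/8) * 1025.1 * 9.81 * 5.11^2
E = 0.125 * 1025.1 * 9.81 * 26.1121
E = 32823.66 J/m^2

32823.66


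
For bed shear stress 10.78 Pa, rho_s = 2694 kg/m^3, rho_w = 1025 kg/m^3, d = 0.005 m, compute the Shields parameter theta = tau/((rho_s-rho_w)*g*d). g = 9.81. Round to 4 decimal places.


theta = tau / ((rho_s - rho_w) * g * d)
rho_s - rho_w = 2694 - 1025 = 1669
Denominator = 1669 * 9.81 * 0.005 = 81.864450
theta = 10.78 / 81.864450
theta = 0.1317

0.1317


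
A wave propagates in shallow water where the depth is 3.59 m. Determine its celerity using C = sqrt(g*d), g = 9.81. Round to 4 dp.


Using the shallow-water approximation:
C = sqrt(g * d) = sqrt(9.81 * 3.59)
C = sqrt(35.2179)
C = 5.9345 m/s

5.9345


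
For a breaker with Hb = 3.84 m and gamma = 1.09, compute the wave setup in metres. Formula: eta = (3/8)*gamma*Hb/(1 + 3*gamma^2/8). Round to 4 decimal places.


eta = (3/8) * gamma * Hb / (1 + 3*gamma^2/8)
Numerator = (3/8) * 1.09 * 3.84 = 1.569600
Denominator = 1 + 3*1.09^2/8 = 1 + 0.445538 = 1.445538
eta = 1.569600 / 1.445538
eta = 1.0858 m

1.0858


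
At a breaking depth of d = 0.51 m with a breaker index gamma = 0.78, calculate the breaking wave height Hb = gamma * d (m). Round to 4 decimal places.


Hb = gamma * d
Hb = 0.78 * 0.51
Hb = 0.3978 m

0.3978


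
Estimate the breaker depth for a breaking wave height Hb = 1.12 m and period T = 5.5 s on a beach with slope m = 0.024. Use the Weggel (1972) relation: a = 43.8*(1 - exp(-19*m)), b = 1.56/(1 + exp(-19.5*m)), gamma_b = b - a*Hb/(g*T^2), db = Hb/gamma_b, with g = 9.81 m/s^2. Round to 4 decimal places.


a = 43.8 * (1 - exp(-19 * m))
exp(-19 * 0.024) = exp(-0.4560) = 0.633814
a = 43.8 * (1 - 0.633814) = 16.038954
b = 1.56 / (1 + exp(-19.5 * m))
exp(-19.5 * 0.024) = exp(-0.4680) = 0.626254
b = 1.56 / (1 + 0.626254) = 0.959260
Hb / (g * T^2) = 1.12 / (9.81 * 5.5^2) = 1.12 / 296.7525 = 0.00377419
gamma_b = b - a * Hb/(g*T^2) = 0.959260 - 16.038954 * 0.00377419 = 0.898726
db = Hb / gamma_b = 1.12 / 0.898726
db = 1.2462 m

1.2462


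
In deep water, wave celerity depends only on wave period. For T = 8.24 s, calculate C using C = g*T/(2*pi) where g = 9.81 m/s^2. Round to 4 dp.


We use the deep-water celerity formula:
C = g * T / (2 * pi)
C = 9.81 * 8.24 / (2 * 3.14159...)
C = 80.834400 / 6.283185
C = 12.8652 m/s

12.8652


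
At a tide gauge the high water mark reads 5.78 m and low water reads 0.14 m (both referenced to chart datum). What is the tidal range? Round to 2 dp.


Tidal range = High water - Low water
Tidal range = 5.78 - (0.14)
Tidal range = 5.64 m

5.64


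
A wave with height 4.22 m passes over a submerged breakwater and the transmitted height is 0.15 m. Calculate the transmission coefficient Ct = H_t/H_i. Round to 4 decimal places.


Ct = H_t / H_i
Ct = 0.15 / 4.22
Ct = 0.0355

0.0355


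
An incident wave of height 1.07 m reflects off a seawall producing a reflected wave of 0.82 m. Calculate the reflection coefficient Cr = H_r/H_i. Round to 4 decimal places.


Cr = H_r / H_i
Cr = 0.82 / 1.07
Cr = 0.7664

0.7664


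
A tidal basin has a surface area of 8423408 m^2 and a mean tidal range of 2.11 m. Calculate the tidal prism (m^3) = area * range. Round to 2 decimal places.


Tidal prism = Area * Tidal range
P = 8423408 * 2.11
P = 17773390.88 m^3

17773390.88


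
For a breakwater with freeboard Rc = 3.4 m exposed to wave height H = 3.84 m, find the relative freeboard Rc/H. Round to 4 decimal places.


Relative freeboard = Rc / H
= 3.4 / 3.84
= 0.8854

0.8854


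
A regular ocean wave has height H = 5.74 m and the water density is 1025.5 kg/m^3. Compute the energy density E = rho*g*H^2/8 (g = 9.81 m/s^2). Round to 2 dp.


E = (1/8) * rho * g * H^2
E = (1/8) * 1025.5 * 9.81 * 5.74^2
E = 0.125 * 1025.5 * 9.81 * 32.9476
E = 41432.25 J/m^2

41432.25


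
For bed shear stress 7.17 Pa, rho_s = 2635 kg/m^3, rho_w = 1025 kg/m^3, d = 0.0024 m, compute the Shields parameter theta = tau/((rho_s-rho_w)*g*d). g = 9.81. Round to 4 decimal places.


theta = tau / ((rho_s - rho_w) * g * d)
rho_s - rho_w = 2635 - 1025 = 1610
Denominator = 1610 * 9.81 * 0.0024 = 37.905840
theta = 7.17 / 37.905840
theta = 0.1892

0.1892


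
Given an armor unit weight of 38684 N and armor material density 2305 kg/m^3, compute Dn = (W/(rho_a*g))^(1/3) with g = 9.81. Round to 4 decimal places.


V = W / (rho_a * g)
V = 38684 / (2305 * 9.81)
V = 38684 / 22612.05
V = 1.710769 m^3
Dn = V^(1/3) = 1.710769^(1/3)
Dn = 1.1960 m

1.1960


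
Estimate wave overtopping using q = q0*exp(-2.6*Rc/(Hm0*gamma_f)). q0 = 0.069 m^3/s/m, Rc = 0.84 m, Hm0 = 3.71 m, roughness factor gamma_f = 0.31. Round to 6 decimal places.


q = q0 * exp(-2.6 * Rc / (Hm0 * gamma_f))
Exponent = -2.6 * 0.84 / (3.71 * 0.31)
= -2.6 * 0.84 / 1.1501
= -1.898965
exp(-1.898965) = 0.149723
q = 0.069 * 0.149723
q = 0.010331 m^3/s/m

0.010331


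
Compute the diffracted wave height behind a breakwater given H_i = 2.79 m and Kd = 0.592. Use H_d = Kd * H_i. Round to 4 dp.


H_d = Kd * H_i
H_d = 0.592 * 2.79
H_d = 1.6517 m

1.6517


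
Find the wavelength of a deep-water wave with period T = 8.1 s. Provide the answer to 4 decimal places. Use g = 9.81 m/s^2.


L0 = g * T^2 / (2 * pi)
L0 = 9.81 * 8.1^2 / (2 * pi)
L0 = 9.81 * 65.6100 / 6.28319
L0 = 643.6341 / 6.28319
L0 = 102.4375 m

102.4375


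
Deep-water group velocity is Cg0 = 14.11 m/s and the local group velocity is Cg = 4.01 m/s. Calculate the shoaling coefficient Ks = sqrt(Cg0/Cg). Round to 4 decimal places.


Ks = sqrt(Cg0 / Cg)
Ks = sqrt(14.11 / 4.01)
Ks = sqrt(3.5187)
Ks = 1.8758

1.8758


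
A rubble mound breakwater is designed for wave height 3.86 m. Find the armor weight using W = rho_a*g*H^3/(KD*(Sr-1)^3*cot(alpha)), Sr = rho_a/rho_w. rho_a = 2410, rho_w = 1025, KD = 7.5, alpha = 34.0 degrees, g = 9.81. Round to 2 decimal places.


Sr = rho_a / rho_w = 2410 / 1025 = 2.351220
(Sr - 1) = 1.351220
(Sr - 1)^3 = 2.467049
cot(34.0) = 1 / tan(34.0) = 1 / 0.674509 = 1.482561
Numerator = 2410 * 9.81 * 3.86^3 = 1359715.2360
Denominator = 7.5 * 2.467049 * 1.482561 = 27.431626
W = 1359715.2360 / 27.431626
W = 49567.43 N

49567.43


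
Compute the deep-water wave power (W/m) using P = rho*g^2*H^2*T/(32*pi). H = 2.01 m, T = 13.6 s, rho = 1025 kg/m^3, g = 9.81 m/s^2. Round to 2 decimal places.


P = rho * g^2 * H^2 * T / (32 * pi)
P = 1025 * 9.81^2 * 2.01^2 * 13.6 / (32 * pi)
P = 1025 * 96.2361 * 4.0401 * 13.6 / 100.53096
P = 53912.94 W/m

53912.94


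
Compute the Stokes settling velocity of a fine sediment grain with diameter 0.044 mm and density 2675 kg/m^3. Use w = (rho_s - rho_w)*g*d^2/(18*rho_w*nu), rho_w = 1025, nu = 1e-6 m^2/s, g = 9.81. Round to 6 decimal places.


w = (rho_s - rho_w) * g * d^2 / (18 * rho_w * nu)
d = 0.044 mm = 0.000044 m
rho_s - rho_w = 2675 - 1025 = 1650
Numerator = 1650 * 9.81 * (0.000044)^2 = 0.000031337064
Denominator = 18 * 1025 * 1e-6 = 0.018450
w = 0.001698 m/s

0.001698


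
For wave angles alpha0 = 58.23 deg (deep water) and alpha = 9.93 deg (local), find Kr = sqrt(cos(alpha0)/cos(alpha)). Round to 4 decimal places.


Kr = sqrt(cos(alpha0) / cos(alpha))
cos(58.23) = 0.526511
cos(9.93) = 0.985019
Kr = sqrt(0.526511 / 0.985019)
Kr = sqrt(0.534518)
Kr = 0.7311

0.7311


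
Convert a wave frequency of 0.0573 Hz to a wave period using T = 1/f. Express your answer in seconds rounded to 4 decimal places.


T = 1 / f
T = 1 / 0.0573
T = 17.4520 s

17.4520


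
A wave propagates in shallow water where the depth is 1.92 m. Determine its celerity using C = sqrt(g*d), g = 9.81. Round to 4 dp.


Using the shallow-water approximation:
C = sqrt(g * d) = sqrt(9.81 * 1.92)
C = sqrt(18.8352)
C = 4.3400 m/s

4.3400


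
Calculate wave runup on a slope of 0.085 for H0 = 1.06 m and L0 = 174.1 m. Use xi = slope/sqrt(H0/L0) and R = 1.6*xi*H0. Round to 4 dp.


xi = slope / sqrt(H0/L0)
H0/L0 = 1.06/174.1 = 0.006088
sqrt(0.006088) = 0.078029
xi = 0.085 / 0.078029 = 1.089345
R = 1.6 * xi * H0 = 1.6 * 1.089345 * 1.06
R = 1.8475 m

1.8475


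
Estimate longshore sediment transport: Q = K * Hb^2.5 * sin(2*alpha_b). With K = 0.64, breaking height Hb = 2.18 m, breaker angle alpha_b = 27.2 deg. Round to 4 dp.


Q = K * Hb^2.5 * sin(2 * alpha_b)
Hb^2.5 = 2.18^2.5 = 7.016835
sin(2 * 27.2) = sin(54.4) = 0.813101
Q = 0.64 * 7.016835 * 0.813101
Q = 3.6515 m^3/s

3.6515


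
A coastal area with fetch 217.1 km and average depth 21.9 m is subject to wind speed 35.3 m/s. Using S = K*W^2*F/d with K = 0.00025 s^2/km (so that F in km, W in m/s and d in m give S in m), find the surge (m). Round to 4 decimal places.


S = K * W^2 * F / d
W^2 = 35.3^2 = 1246.09
S = 0.00025 * 1246.09 * 217.1 / 21.9
Numerator = 0.00025 * 1246.09 * 217.1 = 67.631535
S = 67.631535 / 21.9 = 3.0882 m

3.0882


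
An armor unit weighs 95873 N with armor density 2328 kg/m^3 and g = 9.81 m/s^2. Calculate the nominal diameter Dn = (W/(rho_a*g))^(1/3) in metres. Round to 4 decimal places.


V = W / (rho_a * g)
V = 95873 / (2328 * 9.81)
V = 95873 / 22837.68
V = 4.198018 m^3
Dn = V^(1/3) = 4.198018^(1/3)
Dn = 1.6132 m

1.6132


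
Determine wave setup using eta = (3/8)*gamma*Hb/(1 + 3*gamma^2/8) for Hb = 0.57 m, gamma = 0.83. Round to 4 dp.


eta = (3/8) * gamma * Hb / (1 + 3*gamma^2/8)
Numerator = (3/8) * 0.83 * 0.57 = 0.177412
Denominator = 1 + 3*0.83^2/8 = 1 + 0.258338 = 1.258338
eta = 0.177412 / 1.258338
eta = 0.1410 m

0.1410


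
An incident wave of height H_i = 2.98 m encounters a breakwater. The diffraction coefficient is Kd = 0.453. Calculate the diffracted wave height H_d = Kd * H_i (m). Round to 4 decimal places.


H_d = Kd * H_i
H_d = 0.453 * 2.98
H_d = 1.3499 m

1.3499


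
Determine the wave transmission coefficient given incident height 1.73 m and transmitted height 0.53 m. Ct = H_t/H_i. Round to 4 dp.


Ct = H_t / H_i
Ct = 0.53 / 1.73
Ct = 0.3064

0.3064


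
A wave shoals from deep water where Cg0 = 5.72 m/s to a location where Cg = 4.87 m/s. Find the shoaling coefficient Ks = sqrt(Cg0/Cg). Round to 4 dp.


Ks = sqrt(Cg0 / Cg)
Ks = sqrt(5.72 / 4.87)
Ks = sqrt(1.1745)
Ks = 1.0838

1.0838


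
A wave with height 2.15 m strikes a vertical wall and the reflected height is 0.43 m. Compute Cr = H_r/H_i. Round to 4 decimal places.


Cr = H_r / H_i
Cr = 0.43 / 2.15
Cr = 0.2000

0.2000


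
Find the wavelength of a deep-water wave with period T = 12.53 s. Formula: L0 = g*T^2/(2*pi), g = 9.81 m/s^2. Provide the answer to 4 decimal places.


L0 = g * T^2 / (2 * pi)
L0 = 9.81 * 12.53^2 / (2 * pi)
L0 = 9.81 * 157.0009 / 6.28319
L0 = 1540.1788 / 6.28319
L0 = 245.1271 m

245.1271


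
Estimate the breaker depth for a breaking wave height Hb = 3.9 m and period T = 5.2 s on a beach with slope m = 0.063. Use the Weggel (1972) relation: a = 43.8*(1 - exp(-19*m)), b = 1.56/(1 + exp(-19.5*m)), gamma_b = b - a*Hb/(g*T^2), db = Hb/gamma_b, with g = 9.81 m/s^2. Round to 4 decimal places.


a = 43.8 * (1 - exp(-19 * m))
exp(-19 * 0.063) = exp(-1.1970) = 0.302099
a = 43.8 * (1 - 0.302099) = 30.568057
b = 1.56 / (1 + exp(-19.5 * m))
exp(-19.5 * 0.063) = exp(-1.2285) = 0.292731
b = 1.56 / (1 + 0.292731) = 1.206747
Hb / (g * T^2) = 3.9 / (9.81 * 5.2^2) = 3.9 / 265.2624 = 0.01470242
gamma_b = b - a * Hb/(g*T^2) = 1.206747 - 30.568057 * 0.01470242 = 0.757323
db = Hb / gamma_b = 3.9 / 0.757323
db = 5.1497 m

5.1497


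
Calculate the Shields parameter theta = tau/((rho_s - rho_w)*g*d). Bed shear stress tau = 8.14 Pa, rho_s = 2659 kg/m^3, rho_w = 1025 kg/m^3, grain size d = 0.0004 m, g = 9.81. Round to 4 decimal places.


theta = tau / ((rho_s - rho_w) * g * d)
rho_s - rho_w = 2659 - 1025 = 1634
Denominator = 1634 * 9.81 * 0.0004 = 6.411816
theta = 8.14 / 6.411816
theta = 1.2695

1.2695


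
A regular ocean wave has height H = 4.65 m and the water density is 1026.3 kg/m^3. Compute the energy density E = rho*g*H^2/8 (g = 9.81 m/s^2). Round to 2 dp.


E = (1/8) * rho * g * H^2
E = (1/8) * 1026.3 * 9.81 * 4.65^2
E = 0.125 * 1026.3 * 9.81 * 21.6225
E = 27211.92 J/m^2

27211.92


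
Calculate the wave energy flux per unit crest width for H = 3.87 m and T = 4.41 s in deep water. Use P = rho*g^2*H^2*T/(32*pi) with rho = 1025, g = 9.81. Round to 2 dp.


P = rho * g^2 * H^2 * T / (32 * pi)
P = 1025 * 9.81^2 * 3.87^2 * 4.41 / (32 * pi)
P = 1025 * 96.2361 * 14.9769 * 4.41 / 100.53096
P = 64807.09 W/m

64807.09


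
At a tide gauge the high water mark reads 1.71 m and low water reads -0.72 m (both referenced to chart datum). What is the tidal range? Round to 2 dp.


Tidal range = High water - Low water
Tidal range = 1.71 - (-0.72)
Tidal range = 2.43 m

2.43


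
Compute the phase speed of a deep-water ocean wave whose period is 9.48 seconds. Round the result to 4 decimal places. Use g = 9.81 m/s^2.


We use the deep-water celerity formula:
C = g * T / (2 * pi)
C = 9.81 * 9.48 / (2 * 3.14159...)
C = 92.998800 / 6.283185
C = 14.8012 m/s

14.8012


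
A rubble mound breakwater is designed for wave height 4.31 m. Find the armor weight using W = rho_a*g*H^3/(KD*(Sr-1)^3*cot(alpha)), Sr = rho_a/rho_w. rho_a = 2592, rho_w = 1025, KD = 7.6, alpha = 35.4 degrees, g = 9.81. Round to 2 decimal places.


Sr = rho_a / rho_w = 2592 / 1025 = 2.528780
(Sr - 1) = 1.528780
(Sr - 1)^3 = 3.573020
cot(35.4) = 1 / tan(35.4) = 1 / 0.710663 = 1.407137
Numerator = 2592 * 9.81 * 4.31^3 = 2035803.3049
Denominator = 7.6 * 3.573020 * 1.407137 = 38.210725
W = 2035803.3049 / 38.210725
W = 53278.32 N

53278.32


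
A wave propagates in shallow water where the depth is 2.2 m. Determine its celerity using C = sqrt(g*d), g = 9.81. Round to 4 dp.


Using the shallow-water approximation:
C = sqrt(g * d) = sqrt(9.81 * 2.2)
C = sqrt(21.5820)
C = 4.6456 m/s

4.6456


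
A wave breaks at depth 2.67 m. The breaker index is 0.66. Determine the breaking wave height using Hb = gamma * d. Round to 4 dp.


Hb = gamma * d
Hb = 0.66 * 2.67
Hb = 1.7622 m

1.7622


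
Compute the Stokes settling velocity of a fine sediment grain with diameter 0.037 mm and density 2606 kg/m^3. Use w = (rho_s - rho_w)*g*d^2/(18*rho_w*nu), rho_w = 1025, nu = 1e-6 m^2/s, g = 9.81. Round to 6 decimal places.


w = (rho_s - rho_w) * g * d^2 / (18 * rho_w * nu)
d = 0.037 mm = 0.000037 m
rho_s - rho_w = 2606 - 1025 = 1581
Numerator = 1581 * 9.81 * (0.000037)^2 = 0.000021232656
Denominator = 18 * 1025 * 1e-6 = 0.018450
w = 0.001151 m/s

0.001151


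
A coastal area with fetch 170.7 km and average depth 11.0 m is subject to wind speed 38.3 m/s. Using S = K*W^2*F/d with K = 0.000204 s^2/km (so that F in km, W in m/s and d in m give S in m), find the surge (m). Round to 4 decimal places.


S = K * W^2 * F / d
W^2 = 38.3^2 = 1466.89
S = 0.000204 * 1466.89 * 170.7 / 11.0
Numerator = 0.000204 * 1466.89 * 170.7 = 51.081217
S = 51.081217 / 11.0 = 4.6437 m

4.6437


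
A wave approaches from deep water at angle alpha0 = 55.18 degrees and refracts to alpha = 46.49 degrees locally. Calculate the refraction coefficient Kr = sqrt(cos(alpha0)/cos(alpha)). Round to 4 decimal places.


Kr = sqrt(cos(alpha0) / cos(alpha))
cos(55.18) = 0.571000
cos(46.49) = 0.688481
Kr = sqrt(0.571000 / 0.688481)
Kr = sqrt(0.829362)
Kr = 0.9107

0.9107


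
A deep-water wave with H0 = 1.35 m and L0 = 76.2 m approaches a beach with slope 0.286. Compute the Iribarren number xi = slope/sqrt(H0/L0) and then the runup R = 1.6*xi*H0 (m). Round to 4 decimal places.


xi = slope / sqrt(H0/L0)
H0/L0 = 1.35/76.2 = 0.017717
sqrt(0.017717) = 0.133103
xi = 0.286 / 0.133103 = 2.148704
R = 1.6 * xi * H0 = 1.6 * 2.148704 * 1.35
R = 4.6412 m

4.6412


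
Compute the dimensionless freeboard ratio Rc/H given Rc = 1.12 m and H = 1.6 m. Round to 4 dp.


Relative freeboard = Rc / H
= 1.12 / 1.6
= 0.7000

0.7000


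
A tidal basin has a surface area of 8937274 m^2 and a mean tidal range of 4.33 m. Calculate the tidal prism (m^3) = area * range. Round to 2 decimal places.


Tidal prism = Area * Tidal range
P = 8937274 * 4.33
P = 38698396.42 m^3

38698396.42


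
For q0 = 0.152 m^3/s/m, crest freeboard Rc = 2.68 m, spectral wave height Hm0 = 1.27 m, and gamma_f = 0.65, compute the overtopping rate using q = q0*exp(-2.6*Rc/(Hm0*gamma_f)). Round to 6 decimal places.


q = q0 * exp(-2.6 * Rc / (Hm0 * gamma_f))
Exponent = -2.6 * 2.68 / (1.27 * 0.65)
= -2.6 * 2.68 / 0.8255
= -8.440945
exp(-8.440945) = 0.000216
q = 0.152 * 0.000216
q = 0.000033 m^3/s/m

0.000033


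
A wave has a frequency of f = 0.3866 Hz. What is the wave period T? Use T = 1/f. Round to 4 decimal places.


T = 1 / f
T = 1 / 0.3866
T = 2.5867 s

2.5867


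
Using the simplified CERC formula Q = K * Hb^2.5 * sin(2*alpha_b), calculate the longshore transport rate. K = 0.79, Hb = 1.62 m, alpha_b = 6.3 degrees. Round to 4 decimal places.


Q = K * Hb^2.5 * sin(2 * alpha_b)
Hb^2.5 = 1.62^2.5 = 3.340316
sin(2 * 6.3) = sin(12.6) = 0.218143
Q = 0.79 * 3.340316 * 0.218143
Q = 0.5756 m^3/s

0.5756


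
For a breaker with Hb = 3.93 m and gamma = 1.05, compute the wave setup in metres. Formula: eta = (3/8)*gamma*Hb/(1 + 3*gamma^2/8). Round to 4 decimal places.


eta = (3/8) * gamma * Hb / (1 + 3*gamma^2/8)
Numerator = (3/8) * 1.05 * 3.93 = 1.547438
Denominator = 1 + 3*1.05^2/8 = 1 + 0.413438 = 1.413438
eta = 1.547438 / 1.413438
eta = 1.0948 m

1.0948


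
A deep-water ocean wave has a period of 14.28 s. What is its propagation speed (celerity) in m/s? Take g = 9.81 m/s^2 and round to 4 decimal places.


We use the deep-water celerity formula:
C = g * T / (2 * pi)
C = 9.81 * 14.28 / (2 * 3.14159...)
C = 140.086800 / 6.283185
C = 22.2955 m/s

22.2955


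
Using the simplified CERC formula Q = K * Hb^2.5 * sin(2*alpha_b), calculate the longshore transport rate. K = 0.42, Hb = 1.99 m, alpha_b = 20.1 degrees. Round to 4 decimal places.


Q = K * Hb^2.5 * sin(2 * alpha_b)
Hb^2.5 = 1.99^2.5 = 5.586409
sin(2 * 20.1) = sin(40.2) = 0.645458
Q = 0.42 * 5.586409 * 0.645458
Q = 1.5144 m^3/s

1.5144


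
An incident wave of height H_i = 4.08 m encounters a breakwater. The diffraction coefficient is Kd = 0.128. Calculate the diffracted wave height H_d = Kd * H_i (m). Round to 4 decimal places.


H_d = Kd * H_i
H_d = 0.128 * 4.08
H_d = 0.5222 m

0.5222


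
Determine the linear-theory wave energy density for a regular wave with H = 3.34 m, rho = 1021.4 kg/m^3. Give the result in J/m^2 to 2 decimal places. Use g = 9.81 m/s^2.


E = (1/8) * rho * g * H^2
E = (1/8) * 1021.4 * 9.81 * 3.34^2
E = 0.125 * 1021.4 * 9.81 * 11.1556
E = 13972.30 J/m^2

13972.30


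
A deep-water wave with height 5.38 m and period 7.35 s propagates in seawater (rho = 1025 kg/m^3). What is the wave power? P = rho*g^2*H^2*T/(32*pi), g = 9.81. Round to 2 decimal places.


P = rho * g^2 * H^2 * T / (32 * pi)
P = 1025 * 9.81^2 * 5.38^2 * 7.35 / (32 * pi)
P = 1025 * 96.2361 * 28.9444 * 7.35 / 100.53096
P = 208743.96 W/m

208743.96


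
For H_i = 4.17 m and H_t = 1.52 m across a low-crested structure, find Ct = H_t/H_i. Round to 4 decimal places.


Ct = H_t / H_i
Ct = 1.52 / 4.17
Ct = 0.3645

0.3645


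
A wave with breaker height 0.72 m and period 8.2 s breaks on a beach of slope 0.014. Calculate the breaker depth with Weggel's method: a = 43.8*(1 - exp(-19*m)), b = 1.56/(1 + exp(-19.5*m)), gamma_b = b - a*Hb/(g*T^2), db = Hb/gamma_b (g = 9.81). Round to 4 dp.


a = 43.8 * (1 - exp(-19 * m))
exp(-19 * 0.014) = exp(-0.2660) = 0.766439
a = 43.8 * (1 - 0.766439) = 10.229966
b = 1.56 / (1 + exp(-19.5 * m))
exp(-19.5 * 0.014) = exp(-0.2730) = 0.761093
b = 1.56 / (1 + 0.761093) = 0.885814
Hb / (g * T^2) = 0.72 / (9.81 * 8.2^2) = 0.72 / 659.6244 = 0.00109153
gamma_b = b - a * Hb/(g*T^2) = 0.885814 - 10.229966 * 0.00109153 = 0.874647
db = Hb / gamma_b = 0.72 / 0.874647
db = 0.8232 m

0.8232


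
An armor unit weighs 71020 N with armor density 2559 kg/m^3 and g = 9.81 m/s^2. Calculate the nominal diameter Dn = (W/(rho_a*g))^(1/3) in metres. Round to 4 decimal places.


V = W / (rho_a * g)
V = 71020 / (2559 * 9.81)
V = 71020 / 25103.79
V = 2.829055 m^3
Dn = V^(1/3) = 2.829055^(1/3)
Dn = 1.4143 m

1.4143


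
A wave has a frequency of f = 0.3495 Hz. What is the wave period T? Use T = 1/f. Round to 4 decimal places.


T = 1 / f
T = 1 / 0.3495
T = 2.8612 s

2.8612


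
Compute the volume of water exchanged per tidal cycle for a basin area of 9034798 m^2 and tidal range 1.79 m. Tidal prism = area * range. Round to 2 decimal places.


Tidal prism = Area * Tidal range
P = 9034798 * 1.79
P = 16172288.42 m^3

16172288.42


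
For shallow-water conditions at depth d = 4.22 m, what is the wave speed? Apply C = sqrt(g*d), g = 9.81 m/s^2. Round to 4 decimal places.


Using the shallow-water approximation:
C = sqrt(g * d) = sqrt(9.81 * 4.22)
C = sqrt(41.3982)
C = 6.4341 m/s

6.4341


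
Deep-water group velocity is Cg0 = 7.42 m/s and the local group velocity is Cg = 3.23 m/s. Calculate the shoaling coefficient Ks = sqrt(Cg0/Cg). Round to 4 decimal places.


Ks = sqrt(Cg0 / Cg)
Ks = sqrt(7.42 / 3.23)
Ks = sqrt(2.2972)
Ks = 1.5157

1.5157


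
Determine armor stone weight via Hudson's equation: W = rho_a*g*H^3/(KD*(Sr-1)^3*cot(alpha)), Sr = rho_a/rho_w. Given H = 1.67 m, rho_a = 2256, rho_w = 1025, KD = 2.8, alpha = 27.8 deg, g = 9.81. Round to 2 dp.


Sr = rho_a / rho_w = 2256 / 1025 = 2.200976
(Sr - 1) = 1.200976
(Sr - 1)^3 = 1.732218
cot(27.8) = 1 / tan(27.8) = 1 / 0.527240 = 1.896669
Numerator = 2256 * 9.81 * 1.67^3 = 103075.9903
Denominator = 2.8 * 1.732218 * 1.896669 = 9.199243
W = 103075.9903 / 9.199243
W = 11204.83 N

11204.83


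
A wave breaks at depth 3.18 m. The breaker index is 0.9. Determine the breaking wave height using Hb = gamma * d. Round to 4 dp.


Hb = gamma * d
Hb = 0.9 * 3.18
Hb = 2.8620 m

2.8620


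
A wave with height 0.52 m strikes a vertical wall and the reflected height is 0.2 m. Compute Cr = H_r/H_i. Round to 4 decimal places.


Cr = H_r / H_i
Cr = 0.2 / 0.52
Cr = 0.3846

0.3846


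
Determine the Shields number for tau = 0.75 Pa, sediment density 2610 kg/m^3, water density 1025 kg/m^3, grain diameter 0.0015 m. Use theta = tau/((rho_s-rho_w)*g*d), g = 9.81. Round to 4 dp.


theta = tau / ((rho_s - rho_w) * g * d)
rho_s - rho_w = 2610 - 1025 = 1585
Denominator = 1585 * 9.81 * 0.0015 = 23.323275
theta = 0.75 / 23.323275
theta = 0.0322

0.0322


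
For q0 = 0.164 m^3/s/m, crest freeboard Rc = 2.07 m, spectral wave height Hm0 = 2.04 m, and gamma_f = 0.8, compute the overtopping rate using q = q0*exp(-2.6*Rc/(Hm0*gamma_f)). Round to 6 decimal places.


q = q0 * exp(-2.6 * Rc / (Hm0 * gamma_f))
Exponent = -2.6 * 2.07 / (2.04 * 0.8)
= -2.6 * 2.07 / 1.6320
= -3.297794
exp(-3.297794) = 0.036965
q = 0.164 * 0.036965
q = 0.006062 m^3/s/m

0.006062


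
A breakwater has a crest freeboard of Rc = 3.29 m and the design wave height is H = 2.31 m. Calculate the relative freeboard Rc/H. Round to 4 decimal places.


Relative freeboard = Rc / H
= 3.29 / 2.31
= 1.4242

1.4242


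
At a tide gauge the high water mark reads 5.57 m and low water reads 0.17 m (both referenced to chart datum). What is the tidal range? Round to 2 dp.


Tidal range = High water - Low water
Tidal range = 5.57 - (0.17)
Tidal range = 5.40 m

5.40


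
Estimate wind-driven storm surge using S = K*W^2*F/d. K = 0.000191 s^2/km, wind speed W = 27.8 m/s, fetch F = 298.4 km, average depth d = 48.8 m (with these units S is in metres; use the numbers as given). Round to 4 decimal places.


S = K * W^2 * F / d
W^2 = 27.8^2 = 772.84
S = 0.000191 * 772.84 * 298.4 / 48.8
Numerator = 0.000191 * 772.84 * 298.4 = 44.047552
S = 44.047552 / 48.8 = 0.9026 m

0.9026


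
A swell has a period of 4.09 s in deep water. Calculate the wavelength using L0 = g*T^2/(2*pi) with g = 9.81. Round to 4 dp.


L0 = g * T^2 / (2 * pi)
L0 = 9.81 * 4.09^2 / (2 * pi)
L0 = 9.81 * 16.7281 / 6.28319
L0 = 164.1027 / 6.28319
L0 = 26.1177 m

26.1177
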